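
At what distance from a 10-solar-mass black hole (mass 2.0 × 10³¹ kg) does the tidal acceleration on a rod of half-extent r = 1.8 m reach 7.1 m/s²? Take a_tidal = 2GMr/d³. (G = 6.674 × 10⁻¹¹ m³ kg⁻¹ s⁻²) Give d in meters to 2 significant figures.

8.8 × 10⁶ m

2GMr/d³ = a_tidal  ⇒  d = (2GMr / a_tidal)^(1/3)
d = (2 × 6.674×10⁻¹¹ × (2.0 × 10³¹) × (1.8) / (7.1))^(1/3)
  = 8.8 × 10⁶ m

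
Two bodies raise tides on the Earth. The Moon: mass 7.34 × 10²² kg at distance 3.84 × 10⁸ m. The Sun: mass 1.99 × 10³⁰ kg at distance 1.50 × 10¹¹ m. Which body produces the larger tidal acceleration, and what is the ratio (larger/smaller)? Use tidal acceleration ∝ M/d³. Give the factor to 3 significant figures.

The Moon, by a factor of ≈ 2.20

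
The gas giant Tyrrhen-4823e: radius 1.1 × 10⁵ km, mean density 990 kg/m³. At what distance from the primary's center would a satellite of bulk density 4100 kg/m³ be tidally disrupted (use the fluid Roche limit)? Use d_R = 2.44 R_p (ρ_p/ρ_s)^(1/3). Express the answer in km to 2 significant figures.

d_R = 2.44 × 1.1 × 10⁵ km × (990/4100)^(1/3)
    = 1.7 × 10⁵ km

1.7 × 10⁵ km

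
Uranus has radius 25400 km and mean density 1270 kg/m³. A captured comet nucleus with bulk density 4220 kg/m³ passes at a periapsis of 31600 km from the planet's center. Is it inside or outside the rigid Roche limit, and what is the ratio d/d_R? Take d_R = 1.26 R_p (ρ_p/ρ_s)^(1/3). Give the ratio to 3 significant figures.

outside; d/d_R ≈ 1.47

d_R = 1.26 × (25400 km) × (1270/4220)^(1/3) = 21450 km
d/d_R = (31600) / (21450) = 1.47
Since d/d_R > 1, the body is outside the Roche limit.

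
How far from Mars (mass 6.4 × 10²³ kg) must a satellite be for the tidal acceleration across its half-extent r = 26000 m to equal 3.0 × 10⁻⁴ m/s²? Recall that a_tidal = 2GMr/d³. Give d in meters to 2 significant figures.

2GMr/d³ = a_tidal  ⇒  d = (2GMr / a_tidal)^(1/3)
d = (2 × 6.674×10⁻¹¹ × (6.4 × 10²³) × (26000) / (3.0 × 10⁻⁴))^(1/3)
  = 1.9 × 10⁷ m

1.9 × 10⁷ m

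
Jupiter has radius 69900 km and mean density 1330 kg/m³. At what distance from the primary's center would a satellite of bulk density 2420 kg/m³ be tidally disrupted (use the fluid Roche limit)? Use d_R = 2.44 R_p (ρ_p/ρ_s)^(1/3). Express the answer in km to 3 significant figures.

1.40 × 10⁵ km

d_R = 2.44 × 69900 km × (1330/2420)^(1/3)
    = 1.40 × 10⁵ km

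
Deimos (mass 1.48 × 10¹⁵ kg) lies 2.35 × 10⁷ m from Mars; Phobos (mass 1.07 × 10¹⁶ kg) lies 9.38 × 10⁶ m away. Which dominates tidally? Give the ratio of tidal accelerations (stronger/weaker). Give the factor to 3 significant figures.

Compare M/d³ for the two perturbers:
Deimos: (1.48 × 10¹⁵) / (2.35 × 10⁷)³ = 1.140 × 10⁻⁷
Phobos: (1.07 × 10¹⁶) / (9.38 × 10⁶)³ = 1.297 × 10⁻⁵
Ratio (larger/smaller) = 114

Phobos, by a factor of ≈ 114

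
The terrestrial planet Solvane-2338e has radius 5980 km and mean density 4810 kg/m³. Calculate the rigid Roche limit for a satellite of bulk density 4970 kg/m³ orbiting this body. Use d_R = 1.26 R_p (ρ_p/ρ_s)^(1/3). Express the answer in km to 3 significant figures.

7450 km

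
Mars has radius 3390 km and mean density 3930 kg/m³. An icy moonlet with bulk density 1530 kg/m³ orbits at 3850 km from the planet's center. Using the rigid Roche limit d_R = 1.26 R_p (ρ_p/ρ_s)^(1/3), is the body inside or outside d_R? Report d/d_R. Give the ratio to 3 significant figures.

d_R = 1.26 × (3390 km) × (3930/1530)^(1/3) = 5850 km
d/d_R = (3850) / (5850) = 0.658
Since d/d_R < 1, the body is inside the Roche limit.

inside; d/d_R ≈ 0.658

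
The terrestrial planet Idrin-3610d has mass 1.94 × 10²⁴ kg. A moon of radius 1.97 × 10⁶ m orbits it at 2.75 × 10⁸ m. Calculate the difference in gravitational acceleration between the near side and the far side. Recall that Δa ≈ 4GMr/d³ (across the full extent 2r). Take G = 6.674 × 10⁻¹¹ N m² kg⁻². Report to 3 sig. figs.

4.91 × 10⁻⁵ m/s²

Δa = 4GMr/d³
   = 4 × (6.674 × 10⁻¹¹) × (1.94 × 10²⁴) × (1.97 × 10⁶) / (2.75 × 10⁸)³
   = 4.91 × 10⁻⁵ m/s²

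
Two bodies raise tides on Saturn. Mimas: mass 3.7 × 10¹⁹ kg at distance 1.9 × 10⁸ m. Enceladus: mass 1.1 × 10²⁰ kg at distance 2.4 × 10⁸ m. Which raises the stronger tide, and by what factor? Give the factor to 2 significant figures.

Enceladus, by a factor of ≈ 1.5

Compare M/d³ for the two perturbers:
Mimas: (3.7 × 10¹⁹) / (1.9 × 10⁸)³ = 5.394 × 10⁻⁶
Enceladus: (1.1 × 10²⁰) / (2.4 × 10⁸)³ = 7.957 × 10⁻⁶
Ratio (larger/smaller) = 1.5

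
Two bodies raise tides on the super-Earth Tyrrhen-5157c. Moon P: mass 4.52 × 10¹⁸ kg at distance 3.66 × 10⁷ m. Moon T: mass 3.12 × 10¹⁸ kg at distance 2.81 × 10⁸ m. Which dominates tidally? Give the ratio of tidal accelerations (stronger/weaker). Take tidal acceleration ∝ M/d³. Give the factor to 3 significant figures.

Moon P, by a factor of ≈ 656

Tidal stretch scales as M/d³; compute that for each body.
Moon P: (4.52 × 10¹⁸) / (3.66 × 10⁷)³ = 9.219 × 10⁻⁵
Moon T: (3.12 × 10¹⁸) / (2.81 × 10⁸)³ = 1.406 × 10⁻⁷
Ratio (larger/smaller) = 656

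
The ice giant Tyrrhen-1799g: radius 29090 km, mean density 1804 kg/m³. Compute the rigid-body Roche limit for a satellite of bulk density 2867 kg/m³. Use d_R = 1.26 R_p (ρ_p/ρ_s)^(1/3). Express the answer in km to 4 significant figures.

d_R = 1.26 × 29090 km × (1804/2867)^(1/3)
    = 31410 km

31410 km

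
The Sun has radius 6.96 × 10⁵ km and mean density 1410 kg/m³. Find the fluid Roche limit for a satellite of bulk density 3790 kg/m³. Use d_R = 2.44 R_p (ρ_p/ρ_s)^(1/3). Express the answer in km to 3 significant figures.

d_R = 2.44 × 6.96 × 10⁵ km × (1410/3790)^(1/3)
    = 1.22 × 10⁶ km

1.22 × 10⁶ km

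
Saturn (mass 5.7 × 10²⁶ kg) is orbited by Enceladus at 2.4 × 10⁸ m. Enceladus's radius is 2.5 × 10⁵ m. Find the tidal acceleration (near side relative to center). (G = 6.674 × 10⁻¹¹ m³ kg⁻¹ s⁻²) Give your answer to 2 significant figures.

1.4 × 10⁻³ m/s²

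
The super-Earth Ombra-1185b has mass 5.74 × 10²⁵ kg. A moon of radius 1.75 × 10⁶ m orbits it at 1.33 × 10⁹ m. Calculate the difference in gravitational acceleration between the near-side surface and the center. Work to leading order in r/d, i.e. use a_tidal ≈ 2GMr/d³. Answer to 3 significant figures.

Differencing GM/(d−r)² and GM/d² to first order in r/d gives 2GMr/d³.
Δa = 2GMr/d³
   = 2 × (6.674 × 10⁻¹¹) × (5.74 × 10²⁵) × (1.75 × 10⁶) / (1.33 × 10⁹)³
   = 5.70 × 10⁻⁶ m/s²

5.70 × 10⁻⁶ m/s²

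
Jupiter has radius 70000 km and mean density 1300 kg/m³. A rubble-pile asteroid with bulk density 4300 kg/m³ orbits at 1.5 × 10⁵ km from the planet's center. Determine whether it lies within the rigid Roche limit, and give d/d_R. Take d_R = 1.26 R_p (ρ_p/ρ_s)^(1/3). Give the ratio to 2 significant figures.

outside; d/d_R ≈ 2.5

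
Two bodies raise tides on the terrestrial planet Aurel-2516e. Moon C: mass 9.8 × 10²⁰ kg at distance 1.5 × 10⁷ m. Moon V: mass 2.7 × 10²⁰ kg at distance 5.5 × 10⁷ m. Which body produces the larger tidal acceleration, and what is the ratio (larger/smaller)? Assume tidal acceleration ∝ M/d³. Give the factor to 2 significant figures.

Moon C, by a factor of ≈ 180

Tidal stretch scales as M/d³; compute that for each body.
Moon C: (9.8 × 10²⁰) / (1.5 × 10⁷)³ = 2.904 × 10⁻¹
Moon V: (2.7 × 10²⁰) / (5.5 × 10⁷)³ = 1.623 × 10⁻³
Ratio (larger/smaller) = 180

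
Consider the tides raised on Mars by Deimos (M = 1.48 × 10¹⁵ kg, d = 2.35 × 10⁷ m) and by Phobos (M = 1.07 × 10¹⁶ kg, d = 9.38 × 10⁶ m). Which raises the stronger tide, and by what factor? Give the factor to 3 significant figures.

Phobos, by a factor of ≈ 114

The tide-raising term goes as M/d³ (the gradient of a 1/d² field).
Deimos: (1.48 × 10¹⁵) / (2.35 × 10⁷)³ = 1.140 × 10⁻⁷
Phobos: (1.07 × 10¹⁶) / (9.38 × 10⁶)³ = 1.297 × 10⁻⁵
Ratio (larger/smaller) = 114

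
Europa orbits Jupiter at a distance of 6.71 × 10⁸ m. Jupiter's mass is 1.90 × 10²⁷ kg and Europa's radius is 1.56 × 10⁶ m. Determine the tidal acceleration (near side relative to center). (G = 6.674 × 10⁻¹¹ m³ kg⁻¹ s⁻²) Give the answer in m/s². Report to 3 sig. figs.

Δa = 2GMr/d³
   = 2 × (6.674 × 10⁻¹¹) × (1.90 × 10²⁷) × (1.56 × 10⁶) / (6.71 × 10⁸)³
   = 1.31 × 10⁻³ m/s²

1.31 × 10⁻³ m/s²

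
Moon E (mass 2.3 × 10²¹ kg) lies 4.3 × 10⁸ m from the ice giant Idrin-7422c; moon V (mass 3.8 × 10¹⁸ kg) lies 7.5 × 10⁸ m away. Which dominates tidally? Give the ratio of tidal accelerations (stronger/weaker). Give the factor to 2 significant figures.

Moon E, by a factor of ≈ 3200

The tide-raising term goes as M/d³ (the gradient of a 1/d² field).
Moon E: (2.3 × 10²¹) / (4.3 × 10⁸)³ = 2.893 × 10⁻⁵
Moon V: (3.8 × 10¹⁸) / (7.5 × 10⁸)³ = 9.007 × 10⁻⁹
Ratio (larger/smaller) = 3200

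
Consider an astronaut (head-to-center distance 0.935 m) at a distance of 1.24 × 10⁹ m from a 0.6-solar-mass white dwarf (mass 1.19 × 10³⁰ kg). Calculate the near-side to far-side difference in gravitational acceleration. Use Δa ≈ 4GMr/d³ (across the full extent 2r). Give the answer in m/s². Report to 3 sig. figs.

1.56 × 10⁻⁷ m/s²

Δg = 4GMr/d³
   = 4 × (6.674 × 10⁻¹¹) × (1.19 × 10³⁰) × (0.935) / (1.24 × 10⁹)³
   = 1.56 × 10⁻⁷ m/s²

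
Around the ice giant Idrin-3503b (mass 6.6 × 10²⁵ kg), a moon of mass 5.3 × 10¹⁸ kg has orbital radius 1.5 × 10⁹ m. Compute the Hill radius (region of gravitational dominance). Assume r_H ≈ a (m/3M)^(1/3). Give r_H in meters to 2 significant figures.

r_H ≈ a (m/3M)^(1/3)
    = (1.5 × 10⁹) × (5.3 × 10¹⁸ / (3 × 6.6 × 10²⁵))^(1/3)
    = 4.5 × 10⁶ m

4.5 × 10⁶ m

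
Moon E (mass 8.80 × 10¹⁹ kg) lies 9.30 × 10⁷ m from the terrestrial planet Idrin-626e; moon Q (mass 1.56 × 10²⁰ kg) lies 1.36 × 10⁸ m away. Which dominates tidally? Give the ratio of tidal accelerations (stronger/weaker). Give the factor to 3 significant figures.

Tidal acceleration ∝ M/d³, so compare M/d³ for each.
Moon E: (8.80 × 10¹⁹) / (9.30 × 10⁷)³ = 1.094 × 10⁻⁴
Moon Q: (1.56 × 10²⁰) / (1.36 × 10⁸)³ = 6.202 × 10⁻⁵
Ratio (larger/smaller) = 1.76

Moon E, by a factor of ≈ 1.76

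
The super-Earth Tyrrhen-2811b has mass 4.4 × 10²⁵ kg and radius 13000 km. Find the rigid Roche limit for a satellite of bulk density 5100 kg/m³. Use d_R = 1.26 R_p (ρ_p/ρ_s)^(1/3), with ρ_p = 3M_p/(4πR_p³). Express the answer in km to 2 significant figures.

ρ_p = 3M_p/(4πR_p³) = 3 × (4.4 × 10²⁵) / (4π × (1.3 × 10⁷ m)³) = 4800 kg/m³
d_R = 1.26 × 13000 km × (4800/5100)^(1/3)
    = 16000 km

16000 km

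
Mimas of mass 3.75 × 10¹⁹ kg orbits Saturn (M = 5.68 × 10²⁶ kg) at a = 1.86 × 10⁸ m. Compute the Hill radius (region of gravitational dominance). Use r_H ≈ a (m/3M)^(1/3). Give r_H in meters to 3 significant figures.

5.21 × 10⁵ m

r_H ≈ a (m/3M)^(1/3)
    = (1.86 × 10⁸) × (3.75 × 10¹⁹ / (3 × 5.68 × 10²⁶))^(1/3)
    = 5.21 × 10⁵ m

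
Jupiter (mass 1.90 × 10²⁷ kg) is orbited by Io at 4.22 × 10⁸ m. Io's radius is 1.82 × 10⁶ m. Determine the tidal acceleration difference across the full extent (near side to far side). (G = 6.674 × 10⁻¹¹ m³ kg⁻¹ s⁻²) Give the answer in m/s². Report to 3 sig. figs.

1.23 × 10⁻² m/s²

Δg = 4GMr/d³
   = 4 × (6.674 × 10⁻¹¹) × (1.90 × 10²⁷) × (1.82 × 10⁶) / (4.22 × 10⁸)³
   = 1.23 × 10⁻² m/s²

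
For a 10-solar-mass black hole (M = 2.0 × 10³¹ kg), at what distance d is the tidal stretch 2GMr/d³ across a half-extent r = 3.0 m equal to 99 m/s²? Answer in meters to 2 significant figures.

2GMr/d³ = a_tidal  ⇒  d = (2GMr / a_tidal)^(1/3)
d = (2 × 6.674×10⁻¹¹ × (2.0 × 10³¹) × (3.0) / (99))^(1/3)
  = 4.3 × 10⁶ m

4.3 × 10⁶ m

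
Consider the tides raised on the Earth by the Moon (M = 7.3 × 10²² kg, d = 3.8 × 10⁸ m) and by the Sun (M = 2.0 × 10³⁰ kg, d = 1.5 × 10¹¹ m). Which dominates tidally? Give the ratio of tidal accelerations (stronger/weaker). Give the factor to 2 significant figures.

The Moon, by a factor of ≈ 2.2

Tidal stretch scales as M/d³; compute that for each body.
The Moon: (7.3 × 10²²) / (3.8 × 10⁸)³ = 1.330 × 10⁻³
The Sun: (2.0 × 10³⁰) / (1.5 × 10¹¹)³ = 5.926 × 10⁻⁴
Ratio (larger/smaller) = 2.2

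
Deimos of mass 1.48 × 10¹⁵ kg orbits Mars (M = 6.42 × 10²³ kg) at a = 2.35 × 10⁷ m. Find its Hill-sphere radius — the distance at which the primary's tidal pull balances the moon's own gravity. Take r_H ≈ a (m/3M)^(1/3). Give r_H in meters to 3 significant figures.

2.15 × 10⁴ m

r_H ≈ a (m/3M)^(1/3)
    = (2.35 × 10⁷) × (1.48 × 10¹⁵ / (3 × 6.42 × 10²³))^(1/3)
    = 2.15 × 10⁴ m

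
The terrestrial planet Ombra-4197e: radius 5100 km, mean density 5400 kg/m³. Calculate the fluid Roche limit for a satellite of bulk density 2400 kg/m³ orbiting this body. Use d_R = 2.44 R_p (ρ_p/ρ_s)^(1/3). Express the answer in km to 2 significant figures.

d_R = 2.44 × 5100 km × (5400/2400)^(1/3)
    = 16000 km

16000 km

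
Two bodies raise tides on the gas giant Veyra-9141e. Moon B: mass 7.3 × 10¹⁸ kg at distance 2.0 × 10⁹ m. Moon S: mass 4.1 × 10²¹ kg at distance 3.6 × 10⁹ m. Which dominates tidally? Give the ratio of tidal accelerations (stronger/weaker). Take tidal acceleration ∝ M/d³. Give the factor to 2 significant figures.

Moon S, by a factor of ≈ 96

Compare M/d³ for the two perturbers:
Moon B: (7.3 × 10¹⁸) / (2.0 × 10⁹)³ = 9.125 × 10⁻¹⁰
Moon S: (4.1 × 10²¹) / (3.6 × 10⁹)³ = 8.788 × 10⁻⁸
Ratio (larger/smaller) = 96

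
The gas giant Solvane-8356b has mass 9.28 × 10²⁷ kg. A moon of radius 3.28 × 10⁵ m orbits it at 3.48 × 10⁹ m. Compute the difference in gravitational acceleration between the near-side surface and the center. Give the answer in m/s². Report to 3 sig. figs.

9.64 × 10⁻⁶ m/s²

Δg = 2GMr/d³
   = 2 × (6.674 × 10⁻¹¹) × (9.28 × 10²⁷) × (3.28 × 10⁵) / (3.48 × 10⁹)³
   = 9.64 × 10⁻⁶ m/s²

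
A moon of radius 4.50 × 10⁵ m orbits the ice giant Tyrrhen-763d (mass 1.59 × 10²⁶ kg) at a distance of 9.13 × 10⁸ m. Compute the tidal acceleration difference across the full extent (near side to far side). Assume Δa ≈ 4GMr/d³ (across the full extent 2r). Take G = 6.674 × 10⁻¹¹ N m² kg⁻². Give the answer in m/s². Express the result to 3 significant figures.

Δa = 4GMr/d³
   = 4 × (6.674 × 10⁻¹¹) × (1.59 × 10²⁶) × (4.50 × 10⁵) / (9.13 × 10⁸)³
   = 2.51 × 10⁻⁵ m/s²

2.51 × 10⁻⁵ m/s²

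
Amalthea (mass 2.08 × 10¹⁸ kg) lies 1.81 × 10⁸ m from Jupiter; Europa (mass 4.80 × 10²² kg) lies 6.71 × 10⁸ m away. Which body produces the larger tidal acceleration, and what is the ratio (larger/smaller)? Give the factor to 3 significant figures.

Europa, by a factor of ≈ 453

Tidal stretch scales as M/d³; compute that for each body.
Amalthea: (2.08 × 10¹⁸) / (1.81 × 10⁸)³ = 3.508 × 10⁻⁷
Europa: (4.80 × 10²²) / (6.71 × 10⁸)³ = 1.589 × 10⁻⁴
Ratio (larger/smaller) = 453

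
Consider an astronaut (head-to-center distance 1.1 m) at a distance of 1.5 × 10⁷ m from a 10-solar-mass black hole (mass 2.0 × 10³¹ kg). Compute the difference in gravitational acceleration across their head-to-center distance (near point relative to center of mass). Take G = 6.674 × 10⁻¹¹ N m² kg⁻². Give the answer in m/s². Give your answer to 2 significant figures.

8.7 × 10⁻¹ m/s²

a_tidal = 2GMr/d³
        = 2 × (6.674 × 10⁻¹¹) × (2.0 × 10³¹) × (1.1) / (1.5 × 10⁷)³
        = 8.7 × 10⁻¹ m/s²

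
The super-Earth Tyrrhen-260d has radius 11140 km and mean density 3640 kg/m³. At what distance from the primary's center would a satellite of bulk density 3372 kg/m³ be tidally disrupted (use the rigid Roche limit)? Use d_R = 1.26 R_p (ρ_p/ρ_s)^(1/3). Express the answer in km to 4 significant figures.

d_R = 1.26 × 11140 km × (3640/3372)^(1/3)
    = 14400 km

14400 km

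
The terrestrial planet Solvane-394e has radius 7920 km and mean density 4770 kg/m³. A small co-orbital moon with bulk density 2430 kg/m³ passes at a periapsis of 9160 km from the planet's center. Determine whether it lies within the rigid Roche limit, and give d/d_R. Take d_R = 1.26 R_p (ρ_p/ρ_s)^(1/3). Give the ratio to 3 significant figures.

inside; d/d_R ≈ 0.733

d_R = 1.26 × (7920 km) × (4770/2430)^(1/3) = 12490 km
d/d_R = (9160) / (12490) = 0.733
Since d/d_R < 1, the body is inside the Roche limit.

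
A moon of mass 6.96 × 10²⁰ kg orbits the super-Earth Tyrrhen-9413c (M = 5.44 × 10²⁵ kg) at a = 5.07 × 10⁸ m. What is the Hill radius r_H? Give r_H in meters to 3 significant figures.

8.22 × 10⁶ m

r_H ≈ a (m/3M)^(1/3)
    = (5.07 × 10⁸) × (6.96 × 10²⁰ / (3 × 5.44 × 10²⁵))^(1/3)
    = 8.22 × 10⁶ m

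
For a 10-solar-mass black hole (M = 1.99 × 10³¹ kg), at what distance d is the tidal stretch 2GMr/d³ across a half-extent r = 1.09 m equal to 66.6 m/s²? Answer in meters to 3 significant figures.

3.52 × 10⁶ m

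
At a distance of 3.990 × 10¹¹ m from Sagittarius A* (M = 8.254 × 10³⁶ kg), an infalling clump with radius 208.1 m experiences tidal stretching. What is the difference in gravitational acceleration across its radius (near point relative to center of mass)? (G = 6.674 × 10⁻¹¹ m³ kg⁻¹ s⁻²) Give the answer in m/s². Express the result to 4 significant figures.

3.609 × 10⁻⁶ m/s²

a_tidal = 2GMr/d³
        = 2 × (6.674 × 10⁻¹¹) × (8.254 × 10³⁶) × (208.1) / (3.990 × 10¹¹)³
        = 3.609 × 10⁻⁶ m/s²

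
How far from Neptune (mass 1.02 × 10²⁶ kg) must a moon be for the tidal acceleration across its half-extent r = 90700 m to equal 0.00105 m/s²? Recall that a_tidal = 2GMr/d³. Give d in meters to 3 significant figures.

2GMr/d³ = a_tidal  ⇒  d = (2GMr / a_tidal)^(1/3)
d = (2 × 6.674×10⁻¹¹ × (1.02 × 10²⁶) × (90700) / (0.00105))^(1/3)
  = 1.06 × 10⁸ m

1.06 × 10⁸ m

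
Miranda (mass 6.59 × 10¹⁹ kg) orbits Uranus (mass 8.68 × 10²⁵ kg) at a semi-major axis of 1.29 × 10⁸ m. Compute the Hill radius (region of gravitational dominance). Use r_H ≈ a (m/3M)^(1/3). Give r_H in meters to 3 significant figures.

r_H ≈ a (m/3M)^(1/3)
    = (1.29 × 10⁸) × (6.59 × 10¹⁹ / (3 × 8.68 × 10²⁵))^(1/3)
    = 8.16 × 10⁵ m

8.16 × 10⁵ m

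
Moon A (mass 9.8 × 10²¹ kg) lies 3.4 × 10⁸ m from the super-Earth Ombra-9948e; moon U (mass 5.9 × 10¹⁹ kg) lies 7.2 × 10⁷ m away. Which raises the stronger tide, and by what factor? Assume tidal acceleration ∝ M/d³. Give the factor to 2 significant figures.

Moon A, by a factor of ≈ 1.6

Tidal stretch scales as M/d³; compute that for each body.
Moon A: (9.8 × 10²¹) / (3.4 × 10⁸)³ = 2.493 × 10⁻⁴
Moon U: (5.9 × 10¹⁹) / (7.2 × 10⁷)³ = 1.581 × 10⁻⁴
Ratio (larger/smaller) = 1.6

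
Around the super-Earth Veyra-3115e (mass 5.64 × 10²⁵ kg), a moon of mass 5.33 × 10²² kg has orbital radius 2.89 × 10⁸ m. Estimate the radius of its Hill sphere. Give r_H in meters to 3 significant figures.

1.97 × 10⁷ m

r_H ≈ a (m/3M)^(1/3)
    = (2.89 × 10⁸) × (5.33 × 10²² / (3 × 5.64 × 10²⁵))^(1/3)
    = 1.97 × 10⁷ m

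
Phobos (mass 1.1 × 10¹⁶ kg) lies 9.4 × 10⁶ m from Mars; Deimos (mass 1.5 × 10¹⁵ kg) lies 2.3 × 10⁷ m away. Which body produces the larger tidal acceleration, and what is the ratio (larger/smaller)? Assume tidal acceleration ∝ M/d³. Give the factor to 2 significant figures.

Compare M/d³ for the two perturbers:
Phobos: (1.1 × 10¹⁶) / (9.4 × 10⁶)³ = 1.324 × 10⁻⁵
Deimos: (1.5 × 10¹⁵) / (2.3 × 10⁷)³ = 1.233 × 10⁻⁷
Ratio (larger/smaller) = 110

Phobos, by a factor of ≈ 110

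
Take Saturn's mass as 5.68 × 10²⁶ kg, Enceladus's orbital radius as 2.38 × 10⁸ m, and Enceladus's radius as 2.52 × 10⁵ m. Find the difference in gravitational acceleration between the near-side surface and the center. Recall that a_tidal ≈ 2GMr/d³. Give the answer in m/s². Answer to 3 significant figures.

1.42 × 10⁻³ m/s²

Δg = 2GMr/d³
   = 2 × (6.674 × 10⁻¹¹) × (5.68 × 10²⁶) × (2.52 × 10⁵) / (2.38 × 10⁸)³
   = 1.42 × 10⁻³ m/s²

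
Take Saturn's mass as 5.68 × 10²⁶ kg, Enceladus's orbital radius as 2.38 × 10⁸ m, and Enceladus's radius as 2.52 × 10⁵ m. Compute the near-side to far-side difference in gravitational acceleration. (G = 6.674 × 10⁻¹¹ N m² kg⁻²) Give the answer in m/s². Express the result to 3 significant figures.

2.83 × 10⁻³ m/s²

Near-to-far spans 2r, so the tidal difference is twice the near-to-center value: 4GMr/d³.
Δg = 4GMr/d³
   = 4 × (6.674 × 10⁻¹¹) × (5.68 × 10²⁶) × (2.52 × 10⁵) / (2.38 × 10⁸)³
   = 2.83 × 10⁻³ m/s²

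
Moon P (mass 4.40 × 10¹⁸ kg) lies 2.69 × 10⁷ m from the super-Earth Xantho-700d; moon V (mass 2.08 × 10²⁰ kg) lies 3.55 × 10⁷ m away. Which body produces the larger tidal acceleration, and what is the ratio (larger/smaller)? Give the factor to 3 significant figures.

Tidal acceleration ∝ M/d³, so compare M/d³ for each.
Moon P: (4.40 × 10¹⁸) / (2.69 × 10⁷)³ = 2.260 × 10⁻⁴
Moon V: (2.08 × 10²⁰) / (3.55 × 10⁷)³ = 4.649 × 10⁻³
Ratio (larger/smaller) = 20.6

Moon V, by a factor of ≈ 20.6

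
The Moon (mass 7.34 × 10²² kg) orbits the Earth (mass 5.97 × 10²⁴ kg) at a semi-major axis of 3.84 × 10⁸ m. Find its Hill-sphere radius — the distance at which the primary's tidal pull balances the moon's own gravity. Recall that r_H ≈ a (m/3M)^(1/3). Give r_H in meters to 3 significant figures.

6.15 × 10⁷ m

r_H ≈ a (m/3M)^(1/3)
    = (3.84 × 10⁸) × (7.34 × 10²² / (3 × 5.97 × 10²⁴))^(1/3)
    = 6.15 × 10⁷ m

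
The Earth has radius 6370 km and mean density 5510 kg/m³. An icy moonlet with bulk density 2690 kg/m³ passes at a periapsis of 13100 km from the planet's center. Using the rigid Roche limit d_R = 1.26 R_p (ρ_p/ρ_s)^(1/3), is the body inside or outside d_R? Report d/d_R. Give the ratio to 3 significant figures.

d_R = 1.26 × (6370 km) × (5510/2690)^(1/3) = 10190 km
d/d_R = (13100) / (10190) = 1.29
Since d/d_R > 1, the body is outside the Roche limit.

outside; d/d_R ≈ 1.29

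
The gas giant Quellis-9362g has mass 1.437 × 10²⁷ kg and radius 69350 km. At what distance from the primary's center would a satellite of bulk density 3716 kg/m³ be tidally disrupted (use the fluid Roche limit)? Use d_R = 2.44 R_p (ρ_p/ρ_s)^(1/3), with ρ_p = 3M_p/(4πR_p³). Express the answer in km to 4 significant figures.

1.103 × 10⁵ km

ρ_p = 3M_p/(4πR_p³) = 3 × (1.437 × 10²⁷) / (4π × (6.935 × 10⁷ m)³) = 1029 kg/m³
d_R = 2.44 × 69350 km × (1029/3716)^(1/3)
    = 1.103 × 10⁵ km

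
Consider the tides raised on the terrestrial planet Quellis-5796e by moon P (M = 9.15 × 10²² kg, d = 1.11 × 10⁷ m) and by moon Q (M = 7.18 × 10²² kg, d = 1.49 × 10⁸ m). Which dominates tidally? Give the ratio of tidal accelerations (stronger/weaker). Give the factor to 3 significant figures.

Moon P, by a factor of ≈ 3080

The tide-raising term goes as M/d³ (the gradient of a 1/d² field).
Moon P: (9.15 × 10²²) / (1.11 × 10⁷)³ = 6.690 × 10¹
Moon Q: (7.18 × 10²²) / (1.49 × 10⁸)³ = 2.171 × 10⁻²
Ratio (larger/smaller) = 3080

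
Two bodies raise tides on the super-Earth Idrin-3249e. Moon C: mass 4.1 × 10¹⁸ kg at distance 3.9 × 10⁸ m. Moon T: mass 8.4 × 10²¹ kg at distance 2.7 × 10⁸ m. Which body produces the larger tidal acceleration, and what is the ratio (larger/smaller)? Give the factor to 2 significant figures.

Moon T, by a factor of ≈ 6200

The tide-raising term goes as M/d³ (the gradient of a 1/d² field).
Moon C: (4.1 × 10¹⁸) / (3.9 × 10⁸)³ = 6.912 × 10⁻⁸
Moon T: (8.4 × 10²¹) / (2.7 × 10⁸)³ = 4.268 × 10⁻⁴
Ratio (larger/smaller) = 6200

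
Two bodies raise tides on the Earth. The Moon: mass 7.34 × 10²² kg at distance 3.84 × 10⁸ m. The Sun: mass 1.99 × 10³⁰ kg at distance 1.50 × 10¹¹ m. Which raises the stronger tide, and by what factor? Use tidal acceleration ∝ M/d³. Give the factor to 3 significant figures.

The Moon, by a factor of ≈ 2.20

Compare M/d³ for the two perturbers:
The Moon: (7.34 × 10²²) / (3.84 × 10⁸)³ = 1.296 × 10⁻³
The Sun: (1.99 × 10³⁰) / (1.50 × 10¹¹)³ = 5.896 × 10⁻⁴
Ratio (larger/smaller) = 2.20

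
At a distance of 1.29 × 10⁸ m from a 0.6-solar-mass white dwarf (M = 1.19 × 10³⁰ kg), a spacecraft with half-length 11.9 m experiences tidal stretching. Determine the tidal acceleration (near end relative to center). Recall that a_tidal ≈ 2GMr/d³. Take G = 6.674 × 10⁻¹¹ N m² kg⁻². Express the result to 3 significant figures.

8.81 × 10⁻⁴ m/s²

a_tidal = 2GMr/d³
        = 2 × (6.674 × 10⁻¹¹) × (1.19 × 10³⁰) × (11.9) / (1.29 × 10⁸)³
        = 8.81 × 10⁻⁴ m/s²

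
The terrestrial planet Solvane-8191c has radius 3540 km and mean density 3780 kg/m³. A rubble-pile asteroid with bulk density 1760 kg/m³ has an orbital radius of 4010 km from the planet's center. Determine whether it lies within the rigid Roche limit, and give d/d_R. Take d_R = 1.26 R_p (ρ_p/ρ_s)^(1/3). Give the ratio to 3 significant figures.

d_R = 1.26 × (3540 km) × (3780/1760)^(1/3) = 5755 km
d/d_R = (4010) / (5755) = 0.697
Since d/d_R < 1, the body is inside the Roche limit.

inside; d/d_R ≈ 0.697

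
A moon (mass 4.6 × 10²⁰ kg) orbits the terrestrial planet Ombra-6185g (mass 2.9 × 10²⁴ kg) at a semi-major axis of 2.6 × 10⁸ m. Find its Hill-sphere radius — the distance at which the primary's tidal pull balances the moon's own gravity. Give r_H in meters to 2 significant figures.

r_H ≈ a (m/3M)^(1/3)
    = (2.6 × 10⁸) × (4.6 × 10²⁰ / (3 × 2.9 × 10²⁴))^(1/3)
    = 9.8 × 10⁶ m

9.8 × 10⁶ m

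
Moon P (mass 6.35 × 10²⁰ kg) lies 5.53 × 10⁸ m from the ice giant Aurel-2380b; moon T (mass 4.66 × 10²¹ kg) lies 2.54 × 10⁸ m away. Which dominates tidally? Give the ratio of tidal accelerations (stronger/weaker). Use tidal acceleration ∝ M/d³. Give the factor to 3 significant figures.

Moon T, by a factor of ≈ 75.7

Compare M/d³ for the two perturbers:
Moon P: (6.35 × 10²⁰) / (5.53 × 10⁸)³ = 3.755 × 10⁻⁶
Moon T: (4.66 × 10²¹) / (2.54 × 10⁸)³ = 2.844 × 10⁻⁴
Ratio (larger/smaller) = 75.7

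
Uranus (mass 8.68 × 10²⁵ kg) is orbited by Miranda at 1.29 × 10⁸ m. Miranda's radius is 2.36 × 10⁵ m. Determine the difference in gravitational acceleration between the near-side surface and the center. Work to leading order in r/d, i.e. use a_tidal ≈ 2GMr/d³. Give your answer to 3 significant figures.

1.27 × 10⁻³ m/s²

Δg = 2GMr/d³
   = 2 × (6.674 × 10⁻¹¹) × (8.68 × 10²⁵) × (2.36 × 10⁵) / (1.29 × 10⁸)³
   = 1.27 × 10⁻³ m/s²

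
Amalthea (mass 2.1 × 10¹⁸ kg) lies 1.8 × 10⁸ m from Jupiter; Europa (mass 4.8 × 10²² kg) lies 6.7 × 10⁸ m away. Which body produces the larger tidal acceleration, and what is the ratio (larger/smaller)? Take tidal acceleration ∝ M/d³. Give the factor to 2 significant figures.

The tide-raising term goes as M/d³ (the gradient of a 1/d² field).
Amalthea: (2.1 × 10¹⁸) / (1.8 × 10⁸)³ = 3.601 × 10⁻⁷
Europa: (4.8 × 10²²) / (6.7 × 10⁸)³ = 1.596 × 10⁻⁴
Ratio (larger/smaller) = 440

Europa, by a factor of ≈ 440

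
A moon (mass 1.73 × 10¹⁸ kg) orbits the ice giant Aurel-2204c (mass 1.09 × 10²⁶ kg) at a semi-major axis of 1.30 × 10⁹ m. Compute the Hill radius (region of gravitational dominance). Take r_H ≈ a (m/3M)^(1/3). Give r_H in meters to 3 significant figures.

2.27 × 10⁶ m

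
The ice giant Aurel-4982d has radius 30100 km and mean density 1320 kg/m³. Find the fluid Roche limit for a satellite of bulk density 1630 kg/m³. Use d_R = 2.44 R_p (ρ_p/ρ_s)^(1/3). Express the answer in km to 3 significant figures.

68500 km

d_R = 2.44 × 30100 km × (1320/1630)^(1/3)
    = 68500 km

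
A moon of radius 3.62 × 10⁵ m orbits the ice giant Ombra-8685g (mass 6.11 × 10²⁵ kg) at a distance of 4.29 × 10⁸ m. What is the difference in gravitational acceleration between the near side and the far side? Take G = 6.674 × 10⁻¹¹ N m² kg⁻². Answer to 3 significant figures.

Δa = 4GMr/d³
   = 4 × (6.674 × 10⁻¹¹) × (6.11 × 10²⁵) × (3.62 × 10⁵) / (4.29 × 10⁸)³
   = 7.48 × 10⁻⁵ m/s²

7.48 × 10⁻⁵ m/s²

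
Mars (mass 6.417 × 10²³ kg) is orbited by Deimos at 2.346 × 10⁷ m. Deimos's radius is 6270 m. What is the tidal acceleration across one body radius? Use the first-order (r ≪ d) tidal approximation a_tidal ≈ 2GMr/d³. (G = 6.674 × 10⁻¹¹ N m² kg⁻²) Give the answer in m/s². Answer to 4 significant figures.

4.159 × 10⁻⁵ m/s²

Δg = 2GMr/d³
   = 2 × (6.674 × 10⁻¹¹) × (6.417 × 10²³) × (6270) / (2.346 × 10⁷)³
   = 4.159 × 10⁻⁵ m/s²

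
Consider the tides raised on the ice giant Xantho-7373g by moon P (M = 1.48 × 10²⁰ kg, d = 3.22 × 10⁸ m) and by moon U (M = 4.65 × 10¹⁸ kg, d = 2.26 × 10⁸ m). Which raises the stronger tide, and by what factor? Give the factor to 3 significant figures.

Tidal stretch scales as M/d³; compute that for each body.
Moon P: (1.48 × 10²⁰) / (3.22 × 10⁸)³ = 4.433 × 10⁻⁶
Moon U: (4.65 × 10¹⁸) / (2.26 × 10⁸)³ = 4.028 × 10⁻⁷
Ratio (larger/smaller) = 11.0

Moon P, by a factor of ≈ 11.0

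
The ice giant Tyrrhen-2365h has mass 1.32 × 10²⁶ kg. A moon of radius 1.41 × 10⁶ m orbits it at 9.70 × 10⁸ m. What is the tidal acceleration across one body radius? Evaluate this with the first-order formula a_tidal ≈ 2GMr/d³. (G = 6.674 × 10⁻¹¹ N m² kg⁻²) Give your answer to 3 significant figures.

Differencing GM/(d−r)² and GM/d² to first order in r/d gives 2GMr/d³.
a_tidal = 2GMr/d³
        = 2 × (6.674 × 10⁻¹¹) × (1.32 × 10²⁶) × (1.41 × 10⁶) / (9.70 × 10⁸)³
        = 2.72 × 10⁻⁵ m/s²

2.72 × 10⁻⁵ m/s²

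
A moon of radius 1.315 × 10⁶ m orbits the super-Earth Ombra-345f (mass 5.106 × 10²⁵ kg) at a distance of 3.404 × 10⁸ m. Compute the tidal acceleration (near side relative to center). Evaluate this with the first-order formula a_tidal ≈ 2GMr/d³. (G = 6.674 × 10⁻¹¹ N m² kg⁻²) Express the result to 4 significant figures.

2.272 × 10⁻⁴ m/s²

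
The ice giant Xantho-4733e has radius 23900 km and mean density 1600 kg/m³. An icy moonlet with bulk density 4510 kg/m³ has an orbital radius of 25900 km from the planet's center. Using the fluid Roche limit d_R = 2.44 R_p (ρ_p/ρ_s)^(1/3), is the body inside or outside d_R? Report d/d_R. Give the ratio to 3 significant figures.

inside; d/d_R ≈ 0.627

d_R = 2.44 × (23900 km) × (1600/4510)^(1/3) = 41280 km
d/d_R = (25900) / (41280) = 0.627
Since d/d_R < 1, the body is inside the Roche limit.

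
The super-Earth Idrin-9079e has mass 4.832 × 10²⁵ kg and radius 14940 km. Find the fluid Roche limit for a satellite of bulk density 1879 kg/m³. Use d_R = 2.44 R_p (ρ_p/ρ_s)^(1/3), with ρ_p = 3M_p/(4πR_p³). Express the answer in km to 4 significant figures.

ρ_p = 3M_p/(4πR_p³) = 3 × (4.832 × 10²⁵) / (4π × (1.494 × 10⁷ m)³) = 3459 kg/m³
d_R = 2.44 × 14940 km × (3459/1879)^(1/3)
    = 44680 km

44680 km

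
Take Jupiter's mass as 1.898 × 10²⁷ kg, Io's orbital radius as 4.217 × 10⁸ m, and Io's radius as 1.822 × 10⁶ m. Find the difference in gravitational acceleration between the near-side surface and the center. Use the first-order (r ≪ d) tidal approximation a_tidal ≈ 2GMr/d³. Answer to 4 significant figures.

6.155 × 10⁻³ m/s²

Δa = 2GMr/d³
   = 2 × (6.674 × 10⁻¹¹) × (1.898 × 10²⁷) × (1.822 × 10⁶) / (4.217 × 10⁸)³
   = 6.155 × 10⁻³ m/s²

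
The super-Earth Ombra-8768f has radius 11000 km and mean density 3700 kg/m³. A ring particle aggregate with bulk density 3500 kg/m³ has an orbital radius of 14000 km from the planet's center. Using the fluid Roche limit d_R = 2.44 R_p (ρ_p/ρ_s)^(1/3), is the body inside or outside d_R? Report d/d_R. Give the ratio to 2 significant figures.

d_R = 2.44 × (11000 km) × (3700/3500)^(1/3) = 27340 km
d/d_R = (14000) / (27340) = 0.51
Since d/d_R < 1, the body is inside the Roche limit.

inside; d/d_R ≈ 0.51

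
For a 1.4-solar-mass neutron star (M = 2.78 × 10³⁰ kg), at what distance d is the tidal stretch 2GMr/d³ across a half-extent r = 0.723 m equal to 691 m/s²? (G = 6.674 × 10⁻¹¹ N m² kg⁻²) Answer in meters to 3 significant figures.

2GMr/d³ = a_tidal  ⇒  d = (2GMr / a_tidal)^(1/3)
d = (2 × 6.674×10⁻¹¹ × (2.78 × 10³⁰) × (0.723) / (691))^(1/3)
  = 7.30 × 10⁵ m

7.30 × 10⁵ m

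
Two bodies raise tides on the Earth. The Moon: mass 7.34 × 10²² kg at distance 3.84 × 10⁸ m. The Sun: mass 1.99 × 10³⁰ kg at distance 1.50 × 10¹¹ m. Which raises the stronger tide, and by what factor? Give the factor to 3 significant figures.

Compare M/d³ for the two perturbers:
The Moon: (7.34 × 10²²) / (3.84 × 10⁸)³ = 1.296 × 10⁻³
The Sun: (1.99 × 10³⁰) / (1.50 × 10¹¹)³ = 5.896 × 10⁻⁴
Ratio (larger/smaller) = 2.20

The Moon, by a factor of ≈ 2.20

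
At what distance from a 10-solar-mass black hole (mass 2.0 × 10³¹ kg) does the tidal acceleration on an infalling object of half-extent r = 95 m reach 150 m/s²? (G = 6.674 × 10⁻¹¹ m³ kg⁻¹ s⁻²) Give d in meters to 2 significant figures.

2GMr/d³ = a_tidal  ⇒  d = (2GMr / a_tidal)^(1/3)
d = (2 × 6.674×10⁻¹¹ × (2.0 × 10³¹) × (95) / (150))^(1/3)
  = 1.2 × 10⁷ m

1.2 × 10⁷ m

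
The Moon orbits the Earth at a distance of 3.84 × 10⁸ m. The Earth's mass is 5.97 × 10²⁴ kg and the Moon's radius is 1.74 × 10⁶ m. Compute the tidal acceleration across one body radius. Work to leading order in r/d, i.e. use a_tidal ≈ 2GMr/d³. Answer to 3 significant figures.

2.45 × 10⁻⁵ m/s²

Δa = 2GMr/d³
   = 2 × (6.674 × 10⁻¹¹) × (5.97 × 10²⁴) × (1.74 × 10⁶) / (3.84 × 10⁸)³
   = 2.45 × 10⁻⁵ m/s²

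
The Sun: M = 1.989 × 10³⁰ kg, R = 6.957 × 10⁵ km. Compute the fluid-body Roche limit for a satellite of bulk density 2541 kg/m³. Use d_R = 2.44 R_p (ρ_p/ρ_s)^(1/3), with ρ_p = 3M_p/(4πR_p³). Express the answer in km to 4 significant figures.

1.395 × 10⁶ km

ρ_p = 3M_p/(4πR_p³) = 3 × (1.989 × 10³⁰) / (4π × (6.957 × 10⁸ m)³) = 1410 kg/m³
d_R = 2.44 × 6.957 × 10⁵ km × (1410/2541)^(1/3)
    = 1.395 × 10⁶ km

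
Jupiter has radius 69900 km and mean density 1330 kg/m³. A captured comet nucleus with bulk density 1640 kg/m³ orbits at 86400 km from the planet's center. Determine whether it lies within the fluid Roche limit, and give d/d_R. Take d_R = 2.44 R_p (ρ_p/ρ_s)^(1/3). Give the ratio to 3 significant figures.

inside; d/d_R ≈ 0.543

d_R = 2.44 × (69900 km) × (1330/1640)^(1/3) = 1.591 × 10⁵ km
d/d_R = (86400) / (1.591 × 10⁵) = 0.543
Since d/d_R < 1, the body is inside the Roche limit.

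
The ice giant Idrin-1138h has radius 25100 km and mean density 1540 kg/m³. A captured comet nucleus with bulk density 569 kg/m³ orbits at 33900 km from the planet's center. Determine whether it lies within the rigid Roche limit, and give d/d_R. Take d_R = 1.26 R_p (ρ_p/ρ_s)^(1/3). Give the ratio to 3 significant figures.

d_R = 1.26 × (25100 km) × (1540/569)^(1/3) = 44070 km
d/d_R = (33900) / (44070) = 0.769
Since d/d_R < 1, the body is inside the Roche limit.

inside; d/d_R ≈ 0.769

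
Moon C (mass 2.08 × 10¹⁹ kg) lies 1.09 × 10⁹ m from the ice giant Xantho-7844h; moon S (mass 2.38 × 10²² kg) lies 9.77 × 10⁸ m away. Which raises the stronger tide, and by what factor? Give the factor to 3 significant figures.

Tidal acceleration ∝ M/d³, so compare M/d³ for each.
Moon C: (2.08 × 10¹⁹) / (1.09 × 10⁹)³ = 1.606 × 10⁻⁸
Moon S: (2.38 × 10²²) / (9.77 × 10⁸)³ = 2.552 × 10⁻⁵
Ratio (larger/smaller) = 1590

Moon S, by a factor of ≈ 1590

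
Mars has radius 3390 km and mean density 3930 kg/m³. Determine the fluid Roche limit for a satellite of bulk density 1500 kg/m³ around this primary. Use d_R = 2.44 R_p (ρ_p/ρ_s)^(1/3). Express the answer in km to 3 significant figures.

11400 km

d_R = 2.44 × 3390 km × (3930/1500)^(1/3)
    = 11400 km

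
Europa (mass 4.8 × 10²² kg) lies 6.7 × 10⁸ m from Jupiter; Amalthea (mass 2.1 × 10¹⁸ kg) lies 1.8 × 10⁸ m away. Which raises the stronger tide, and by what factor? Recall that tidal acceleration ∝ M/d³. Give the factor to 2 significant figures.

Europa, by a factor of ≈ 440

Tidal stretch scales as M/d³; compute that for each body.
Europa: (4.8 × 10²²) / (6.7 × 10⁸)³ = 1.596 × 10⁻⁴
Amalthea: (2.1 × 10¹⁸) / (1.8 × 10⁸)³ = 3.601 × 10⁻⁷
Ratio (larger/smaller) = 440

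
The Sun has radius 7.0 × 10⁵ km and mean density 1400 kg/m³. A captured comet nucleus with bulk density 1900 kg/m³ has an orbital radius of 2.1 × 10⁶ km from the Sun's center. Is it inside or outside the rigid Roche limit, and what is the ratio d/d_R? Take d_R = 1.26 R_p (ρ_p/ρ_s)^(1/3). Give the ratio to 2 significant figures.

outside; d/d_R ≈ 2.6

d_R = 1.26 × (7.0 × 10⁵ km) × (1400/1900)^(1/3) = 7.966 × 10⁵ km
d/d_R = (2.1 × 10⁶) / (7.966 × 10⁵) = 2.6
Since d/d_R > 1, the body is outside the Roche limit.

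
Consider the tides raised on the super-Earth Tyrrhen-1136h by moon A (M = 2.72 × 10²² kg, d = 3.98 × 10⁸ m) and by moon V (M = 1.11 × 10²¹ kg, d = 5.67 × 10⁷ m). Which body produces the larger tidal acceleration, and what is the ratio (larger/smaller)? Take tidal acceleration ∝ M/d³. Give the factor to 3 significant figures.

Tidal acceleration ∝ M/d³, so compare M/d³ for each.
Moon A: (2.72 × 10²²) / (3.98 × 10⁸)³ = 4.314 × 10⁻⁴
Moon V: (1.11 × 10²¹) / (5.67 × 10⁷)³ = 6.089 × 10⁻³
Ratio (larger/smaller) = 14.1

Moon V, by a factor of ≈ 14.1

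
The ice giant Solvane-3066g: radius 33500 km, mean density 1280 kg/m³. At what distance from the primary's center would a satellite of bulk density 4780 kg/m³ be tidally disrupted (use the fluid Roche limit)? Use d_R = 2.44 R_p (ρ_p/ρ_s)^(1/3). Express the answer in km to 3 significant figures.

d_R = 2.44 × 33500 km × (1280/4780)^(1/3)
    = 52700 km

52700 km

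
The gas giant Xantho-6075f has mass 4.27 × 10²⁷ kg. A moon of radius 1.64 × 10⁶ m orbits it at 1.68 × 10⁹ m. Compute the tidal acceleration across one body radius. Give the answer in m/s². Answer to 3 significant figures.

1.97 × 10⁻⁴ m/s²

The tidal stretch is the gradient of GM/d² times the body's extent r, hence the 1/d³ dependence.
Δa = 2GMr/d³
   = 2 × (6.674 × 10⁻¹¹) × (4.27 × 10²⁷) × (1.64 × 10⁶) / (1.68 × 10⁹)³
   = 1.97 × 10⁻⁴ m/s²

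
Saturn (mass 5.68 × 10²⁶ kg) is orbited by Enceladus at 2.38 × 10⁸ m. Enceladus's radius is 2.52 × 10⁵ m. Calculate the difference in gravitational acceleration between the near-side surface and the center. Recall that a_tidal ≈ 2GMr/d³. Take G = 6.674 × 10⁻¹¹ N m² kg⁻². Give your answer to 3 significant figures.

1.42 × 10⁻³ m/s²

Since r ≪ d, expand the inverse-square field across one radius to get the leading 2GMr/d³ term.
Δa = 2GMr/d³
   = 2 × (6.674 × 10⁻¹¹) × (5.68 × 10²⁶) × (2.52 × 10⁵) / (2.38 × 10⁸)³
   = 1.42 × 10⁻³ m/s²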